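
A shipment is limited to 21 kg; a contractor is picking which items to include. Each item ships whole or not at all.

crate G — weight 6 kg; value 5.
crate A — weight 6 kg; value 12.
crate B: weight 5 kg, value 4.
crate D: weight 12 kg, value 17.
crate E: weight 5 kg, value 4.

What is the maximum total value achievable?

29

crate A + crate D: weight 6 + 12 = 18 ≤ 21, value 12 + 17 = 29.
crate G + crate D: weight 6 + 12 = 18 ≤ 21, value 5 + 17 = 22.
Best is crate A and crate D with total value 29.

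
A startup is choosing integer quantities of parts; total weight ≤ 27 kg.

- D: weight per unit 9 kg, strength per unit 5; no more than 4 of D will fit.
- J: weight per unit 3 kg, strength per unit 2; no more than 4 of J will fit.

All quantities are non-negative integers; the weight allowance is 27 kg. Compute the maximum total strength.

J has the best ratio (2/3); taking only J gives at most 4×2 = 8 (stopped by the supply cap of 4).
Mixing does better — 2×D and 3×J: weight 27 ≤ 27, strength 2·5 + 3·2 = 16.

16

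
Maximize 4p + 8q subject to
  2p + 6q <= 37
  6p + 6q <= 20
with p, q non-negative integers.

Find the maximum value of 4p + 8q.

24

(p,q)=(0,3): 2·0+6·3=18≤37, 6·0+6·3=18≤20, objective 24.
(p,q)=(1,2): 2·1+6·2=14≤37, 6·1+6·2=18≤20, objective 20.
(p,q)=(0,2): 2·0+6·2=12≤37, 6·0+6·2=12≤20, objective 16.
Maximum is 24 at (p,q)=(0,3).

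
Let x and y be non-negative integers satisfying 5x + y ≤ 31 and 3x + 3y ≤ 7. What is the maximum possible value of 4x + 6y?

The continuous relaxation peaks at (0, 2.33) with value 14.00; rounding to a feasible lattice point costs some objective.
(x,y)=(0,2): 5·0+1·2=2≤31, 3·0+3·2=6≤7, objective 12.
(x,y)=(1,1): 5·1+1·1=6≤31, 3·1+3·1=6≤7, objective 10.
The best lattice point is (0,2), giving 12.

12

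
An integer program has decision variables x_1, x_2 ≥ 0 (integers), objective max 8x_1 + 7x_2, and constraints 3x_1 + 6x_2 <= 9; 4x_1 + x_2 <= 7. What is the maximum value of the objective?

Relaxing integrality, the LP optimum is 17.57 at (x_1,x_2) = (1.57, 0.714), which is not an integer point.
(x_1,x_2)=(1,1): 3·1+6·1=9≤9, 4·1+1·1=5≤7, objective 15.
(x_1,x_2)=(1,0): 3·1+6·0=3≤9, 4·1+1·0=4≤7, objective 8.
(x_1,x_2)=(0,1): 3·0+6·1=6≤9, 4·0+1·1=1≤7, objective 7.
The best lattice point is (1,1), giving 15.

15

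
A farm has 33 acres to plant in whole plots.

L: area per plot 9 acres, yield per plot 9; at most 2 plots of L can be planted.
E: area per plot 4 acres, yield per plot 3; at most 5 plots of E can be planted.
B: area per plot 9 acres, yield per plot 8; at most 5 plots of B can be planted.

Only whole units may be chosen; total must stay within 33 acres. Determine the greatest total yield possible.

29

2×L, 1×E, and 1×B: area 31 ≤ 33, yield 2·9 + 1·3 + 1·8 = 29.
1×L, 1×E, and 2×B: area 31 ≤ 33, yield 1·9 + 1·3 + 2·8 = 28.
Best is 29.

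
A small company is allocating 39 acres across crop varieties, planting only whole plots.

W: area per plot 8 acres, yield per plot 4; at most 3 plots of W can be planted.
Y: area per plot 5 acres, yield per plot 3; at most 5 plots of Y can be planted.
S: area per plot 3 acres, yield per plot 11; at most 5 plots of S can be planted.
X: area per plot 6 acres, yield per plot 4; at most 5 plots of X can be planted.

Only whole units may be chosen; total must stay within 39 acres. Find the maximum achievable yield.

71

1×Y, 5×S, and 3×X: area 38 ≤ 39, yield 1·3 + 5·11 + 3·4 = 70.
5×S and 4×X: area 39 ≤ 39, yield 5·11 + 4·4 = 71.
Best is 71.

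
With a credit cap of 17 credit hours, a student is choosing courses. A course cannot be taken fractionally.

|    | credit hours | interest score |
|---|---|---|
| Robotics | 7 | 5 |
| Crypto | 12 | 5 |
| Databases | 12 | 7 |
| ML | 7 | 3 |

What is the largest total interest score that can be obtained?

8

Take Robotics and ML: credit hours 7 + 7 = 14 ≤ 17, interest score 5 + 3 = 8.
No other feasible combination does better.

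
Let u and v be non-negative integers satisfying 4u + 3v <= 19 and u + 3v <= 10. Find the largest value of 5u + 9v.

33

(u,v)=(3,2): 4·3+3·2=18≤19, 1·3+3·2=9≤10, objective 33.
(u,v)=(4,1): 4·4+3·1=19≤19, 1·4+3·1=7≤10, objective 29.
(u,v)=(2,2): 4·2+3·2=14≤19, 1·2+3·2=8≤10, objective 28.
Maximum is 33 at (u,v)=(3,2).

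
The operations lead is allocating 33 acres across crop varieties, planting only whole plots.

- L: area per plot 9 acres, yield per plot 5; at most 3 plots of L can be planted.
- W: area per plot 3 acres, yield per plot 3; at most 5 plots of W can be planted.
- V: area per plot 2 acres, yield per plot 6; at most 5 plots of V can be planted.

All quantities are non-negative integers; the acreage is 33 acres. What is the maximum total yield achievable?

5×W and 5×V: area 25 ≤ 33, yield 5·3 + 5·6 = 45.
1×L, 4×W, and 5×V: area 31 ≤ 33, yield 1·5 + 4·3 + 5·6 = 47.
Best is 47.

47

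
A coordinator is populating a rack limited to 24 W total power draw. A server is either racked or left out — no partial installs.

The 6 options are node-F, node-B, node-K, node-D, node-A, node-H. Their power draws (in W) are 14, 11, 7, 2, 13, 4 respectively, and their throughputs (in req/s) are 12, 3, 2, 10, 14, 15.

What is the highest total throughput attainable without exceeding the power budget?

39

Treat it as a binary knapsack problem.
Allowing fractional choices, the relaxed optimum would be about 43.3, but servers are indivisible.
node-F + node-D + node-H: power draw 14 + 2 + 4 = 20 ≤ 24, throughput 12 + 10 + 15 = 37.
node-D + node-A + node-H: power draw 2 + 13 + 4 = 19 ≤ 24, throughput 10 + 14 + 15 = 39.
node-K + node-A + node-H: power draw 7 + 13 + 4 = 24 ≤ 24, throughput 2 + 14 + 15 = 31.
Best is node-D, node-A, and node-H with total throughput 39.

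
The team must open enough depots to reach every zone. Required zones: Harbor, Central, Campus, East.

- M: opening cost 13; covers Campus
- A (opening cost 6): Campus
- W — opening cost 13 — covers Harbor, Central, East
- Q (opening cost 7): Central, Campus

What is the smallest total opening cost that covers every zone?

19

The greedy cost-per-new-zone heuristic would pick Q and W for 20, but a cheaper cover exists.
Choose A and W: together they cover Harbor, Central, Campus, East — every zone.
Total opening cost: 6 + 13 = 19.
No cover costs less than 19.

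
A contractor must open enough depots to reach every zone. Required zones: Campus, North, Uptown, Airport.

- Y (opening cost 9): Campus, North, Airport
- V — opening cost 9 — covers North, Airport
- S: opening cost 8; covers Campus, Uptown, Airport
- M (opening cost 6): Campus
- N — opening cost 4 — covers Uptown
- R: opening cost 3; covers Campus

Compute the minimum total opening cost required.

The greedy cost-per-new-zone heuristic would pick S and Y for 17, but a cheaper cover exists.
Choose Y and N: together they cover Campus, North, Uptown, Airport — every zone.
Total opening cost: 9 + 4 = 13.
No cover costs less than 13.

13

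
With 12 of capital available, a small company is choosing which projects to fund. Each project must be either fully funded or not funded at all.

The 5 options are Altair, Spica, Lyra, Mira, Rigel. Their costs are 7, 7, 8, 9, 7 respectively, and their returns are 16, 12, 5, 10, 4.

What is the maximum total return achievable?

This is an integer program with binary decision variables.
Allowing fractional choices, the relaxed optimum would be about 24.6, but projects are indivisible.
Altair: cost 7 ≤ 12, return 16.
Spica: cost 7 ≤ 12, return 12.
Best is Altair with total return 16.

16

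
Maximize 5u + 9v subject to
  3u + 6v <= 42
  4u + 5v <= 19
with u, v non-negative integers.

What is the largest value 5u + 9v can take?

32

(u,v)=(1,3): 3·1+6·3=21≤42, 4·1+5·3=19≤19, objective 32.
(u,v)=(2,2): 3·2+6·2=18≤42, 4·2+5·2=18≤19, objective 28.
(u,v)=(0,3): 3·0+6·3=18≤42, 4·0+5·3=15≤19, objective 27.
Maximum is 32 at (u,v)=(1,3).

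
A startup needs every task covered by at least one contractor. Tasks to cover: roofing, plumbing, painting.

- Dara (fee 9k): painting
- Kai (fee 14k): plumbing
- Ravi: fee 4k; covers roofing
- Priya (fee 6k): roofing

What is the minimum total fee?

Choose Dara, Kai, and Ravi: together they cover roofing, plumbing, painting — every task.
Total fee: 9 + 14 + 4 = 27.
No cover costs less than 27.

27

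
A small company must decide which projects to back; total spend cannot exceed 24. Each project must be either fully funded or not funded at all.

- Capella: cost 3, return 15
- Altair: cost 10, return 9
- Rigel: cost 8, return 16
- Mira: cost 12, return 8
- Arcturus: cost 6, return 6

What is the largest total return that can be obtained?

Take Capella, Altair, and Rigel: cost 3 + 10 + 8 = 21 ≤ 24, return 15 + 9 + 16 = 40.
No other feasible combination does better.

40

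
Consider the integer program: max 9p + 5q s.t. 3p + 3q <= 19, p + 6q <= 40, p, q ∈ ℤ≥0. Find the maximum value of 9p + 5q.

The continuous relaxation peaks at (6.33, 0) with value 57.00; rounding to a feasible lattice point costs some objective.
(p,q)=(6,0): 3·6+3·0=18≤19, 1·6+6·0=6≤40, objective 54.
(p,q)=(5,1): 3·5+3·1=18≤19, 1·5+6·1=11≤40, objective 50.
(p,q)=(5,0): 3·5+3·0=15≤19, 1·5+6·0=5≤40, objective 45.
No feasible integer point exceeds 54.

54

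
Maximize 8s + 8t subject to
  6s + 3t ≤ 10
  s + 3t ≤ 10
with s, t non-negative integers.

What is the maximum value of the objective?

The continuous relaxation peaks at (0, 3.33) with value 26.67; rounding to a feasible lattice point costs some objective.
(s,t)=(0,3): 6·0+3·3=9≤10, 1·0+3·3=9≤10, objective 24.
(s,t)=(0,2): 6·0+3·2=6≤10, 1·0+3·2=6≤10, objective 16.
No feasible integer point exceeds 24.

24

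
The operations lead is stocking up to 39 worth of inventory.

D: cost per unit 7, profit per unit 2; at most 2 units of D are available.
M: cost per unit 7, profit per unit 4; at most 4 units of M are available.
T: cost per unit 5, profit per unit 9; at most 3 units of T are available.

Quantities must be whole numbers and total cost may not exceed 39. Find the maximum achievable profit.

T has the best ratio (9/5); taking only T gives at most 3×9 = 27 (stopped by the supply cap of 3).
Mixing does better — 3×M and 3×T: cost 36 ≤ 39, profit 3·4 + 3·9 = 39.

39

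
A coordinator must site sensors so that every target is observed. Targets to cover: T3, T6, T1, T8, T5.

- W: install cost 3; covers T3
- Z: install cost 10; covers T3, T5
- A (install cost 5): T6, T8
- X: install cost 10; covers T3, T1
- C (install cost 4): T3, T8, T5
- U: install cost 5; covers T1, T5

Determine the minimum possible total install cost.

This is an integer covering problem.
The greedy cost-per-new-target heuristic would pick C, A, and U for 14, but a cheaper cover exists.
Choose W, A, and U: together they cover T3, T6, T1, T8, T5 — every target.
Total install cost: 3 + 5 + 5 = 13.
No cover costs less than 13.

13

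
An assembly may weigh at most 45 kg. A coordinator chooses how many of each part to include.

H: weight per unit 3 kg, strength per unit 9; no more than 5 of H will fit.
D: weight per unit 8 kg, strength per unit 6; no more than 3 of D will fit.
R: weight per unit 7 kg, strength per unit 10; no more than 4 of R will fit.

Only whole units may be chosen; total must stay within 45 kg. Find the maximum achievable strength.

85

Take 5×H and 4×R: weight 43 ≤ 45, strength 5·9 + 4·10 = 85.
H has the best ratio (9/3) and is taken to its limit of 5; remaining capacity is filled optimally with the others.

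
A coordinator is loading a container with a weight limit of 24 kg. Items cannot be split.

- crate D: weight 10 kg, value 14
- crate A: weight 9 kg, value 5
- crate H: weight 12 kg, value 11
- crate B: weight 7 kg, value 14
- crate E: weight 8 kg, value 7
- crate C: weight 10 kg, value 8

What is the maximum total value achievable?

This is a 0-1 knapsack instance.
Take crate D and crate B: weight 10 + 7 = 17 ≤ 24, value 14 + 14 = 28.
No other feasible combination does better.

28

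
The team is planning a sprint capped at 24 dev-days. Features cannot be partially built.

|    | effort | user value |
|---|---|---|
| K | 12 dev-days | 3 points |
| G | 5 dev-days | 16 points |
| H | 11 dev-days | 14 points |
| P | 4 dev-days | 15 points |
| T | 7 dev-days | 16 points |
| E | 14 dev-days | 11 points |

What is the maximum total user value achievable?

G + H + P: effort 5 + 11 + 4 = 20 ≤ 24, user value 16 + 14 + 15 = 45.
G + P + T: effort 5 + 4 + 7 = 16 ≤ 24, user value 16 + 15 + 16 = 47.
G + H + T: effort 5 + 11 + 7 = 23 ≤ 24, user value 16 + 14 + 16 = 46.
Best is G, P, and T with total user value 47.

47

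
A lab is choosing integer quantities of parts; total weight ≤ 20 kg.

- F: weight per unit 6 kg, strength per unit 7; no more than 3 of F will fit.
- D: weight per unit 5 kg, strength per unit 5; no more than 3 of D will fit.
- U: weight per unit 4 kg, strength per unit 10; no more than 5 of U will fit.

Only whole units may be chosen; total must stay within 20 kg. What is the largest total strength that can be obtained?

5×U: weight 20 ≤ 20, strength 5·10 = 50.
4×U: weight 16 ≤ 20, strength 4·10 = 40.
Best is 50.

50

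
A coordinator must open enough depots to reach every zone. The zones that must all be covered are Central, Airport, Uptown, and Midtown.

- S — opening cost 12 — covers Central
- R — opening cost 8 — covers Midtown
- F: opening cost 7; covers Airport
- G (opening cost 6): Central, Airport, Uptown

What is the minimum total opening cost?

Choose R and G: together they cover Central, Airport, Uptown, Midtown — every zone.
Total opening cost: 8 + 6 = 14.
No cover costs less than 14.

14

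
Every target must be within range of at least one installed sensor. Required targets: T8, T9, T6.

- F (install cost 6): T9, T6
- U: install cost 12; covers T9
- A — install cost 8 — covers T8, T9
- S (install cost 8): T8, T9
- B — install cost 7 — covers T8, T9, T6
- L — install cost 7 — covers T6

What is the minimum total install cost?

B alone covers T8, T9, T6 — every target.
Total install cost: 7.

7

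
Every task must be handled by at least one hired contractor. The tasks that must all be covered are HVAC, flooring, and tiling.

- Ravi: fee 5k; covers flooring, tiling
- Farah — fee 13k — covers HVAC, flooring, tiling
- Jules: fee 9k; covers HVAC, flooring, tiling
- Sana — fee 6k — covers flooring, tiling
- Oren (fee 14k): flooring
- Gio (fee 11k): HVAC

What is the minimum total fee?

9

This is a weighted set-cover instance.
Jules alone covers HVAC, flooring, tiling — every task.
Total fee: 9.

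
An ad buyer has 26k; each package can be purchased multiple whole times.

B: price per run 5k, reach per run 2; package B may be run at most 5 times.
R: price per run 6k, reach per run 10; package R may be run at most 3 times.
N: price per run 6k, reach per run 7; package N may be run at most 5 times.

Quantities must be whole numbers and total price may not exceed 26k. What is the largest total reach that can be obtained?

Take 3×R and 1×N: price 24 ≤ 26, reach 3·10 + 1·7 = 37.
R has the best ratio (10/6) and is taken to its limit of 3; remaining capacity is filled optimally with the others.

37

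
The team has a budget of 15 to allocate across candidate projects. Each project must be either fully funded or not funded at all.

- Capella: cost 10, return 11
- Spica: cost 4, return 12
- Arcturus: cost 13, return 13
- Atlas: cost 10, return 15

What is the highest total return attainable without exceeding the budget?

Take Spica and Atlas: cost 4 + 10 = 14 ≤ 15, return 12 + 15 = 27.
No other feasible combination does better.

27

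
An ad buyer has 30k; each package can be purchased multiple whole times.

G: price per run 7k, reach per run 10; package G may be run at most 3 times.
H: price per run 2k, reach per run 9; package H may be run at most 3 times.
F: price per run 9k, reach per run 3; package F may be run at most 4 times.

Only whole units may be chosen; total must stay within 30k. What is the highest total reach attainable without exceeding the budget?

57

This is a bounded integer knapsack.
3×G and 3×H: price 27 ≤ 30, reach 3·10 + 3·9 = 57.
2×G, 3×H, and 1×F: price 29 ≤ 30, reach 2·10 + 3·9 + 1·3 = 50.
Best is 57.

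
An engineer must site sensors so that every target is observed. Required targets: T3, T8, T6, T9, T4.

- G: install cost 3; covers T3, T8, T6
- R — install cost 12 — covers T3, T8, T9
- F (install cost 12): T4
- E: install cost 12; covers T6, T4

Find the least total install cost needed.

The greedy cost-per-new-target heuristic would pick G, R, and F for 27, but a cheaper cover exists.
Choose R and E: together they cover T3, T8, T6, T9, T4 — every target.
Total install cost: 12 + 12 = 24.
No cover costs less than 24.

24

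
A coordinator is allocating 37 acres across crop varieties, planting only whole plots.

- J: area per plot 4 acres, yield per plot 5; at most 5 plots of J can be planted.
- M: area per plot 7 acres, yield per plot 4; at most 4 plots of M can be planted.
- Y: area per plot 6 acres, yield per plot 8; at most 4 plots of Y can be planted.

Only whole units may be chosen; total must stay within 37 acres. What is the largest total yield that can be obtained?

47

This is a bounded integer knapsack.
4×J and 3×Y: area 34 ≤ 37, yield 4·5 + 3·8 = 44.
3×J and 4×Y: area 36 ≤ 37, yield 3·5 + 4·8 = 47.
Best is 47.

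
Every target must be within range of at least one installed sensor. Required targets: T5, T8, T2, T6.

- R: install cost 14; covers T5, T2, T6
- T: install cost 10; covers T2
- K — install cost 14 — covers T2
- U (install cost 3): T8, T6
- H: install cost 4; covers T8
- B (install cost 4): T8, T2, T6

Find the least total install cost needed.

The greedy cost-per-new-target heuristic would pick B and R for 18, but a cheaper cover exists.
Choose R and U: together they cover T5, T8, T2, T6 — every target.
Total install cost: 14 + 3 = 17.
No cover costs less than 17.

17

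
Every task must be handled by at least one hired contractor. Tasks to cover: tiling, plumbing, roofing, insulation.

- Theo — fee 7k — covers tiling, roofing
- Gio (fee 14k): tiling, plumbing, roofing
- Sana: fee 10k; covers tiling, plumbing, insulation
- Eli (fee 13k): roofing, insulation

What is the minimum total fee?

Choose Theo and Sana: together they cover tiling, plumbing, roofing, insulation — every task.
Total fee: 7 + 10 = 17.
No cover costs less than 17.

17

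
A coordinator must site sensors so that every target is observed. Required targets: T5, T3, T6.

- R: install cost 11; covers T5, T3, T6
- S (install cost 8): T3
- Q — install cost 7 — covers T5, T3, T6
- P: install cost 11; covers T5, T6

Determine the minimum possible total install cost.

7

Q alone covers T5, T3, T6 — every target.
Total install cost: 7.
No cover costs less than 7.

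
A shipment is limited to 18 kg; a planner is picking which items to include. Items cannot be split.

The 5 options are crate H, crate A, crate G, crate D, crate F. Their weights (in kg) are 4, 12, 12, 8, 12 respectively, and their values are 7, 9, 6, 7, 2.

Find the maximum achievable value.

16

crate H + crate D: weight 4 + 8 = 12 ≤ 18, value 7 + 7 = 14.
crate H + crate A: weight 4 + 12 = 16 ≤ 18, value 7 + 9 = 16.
Best is crate H and crate A with total value 16.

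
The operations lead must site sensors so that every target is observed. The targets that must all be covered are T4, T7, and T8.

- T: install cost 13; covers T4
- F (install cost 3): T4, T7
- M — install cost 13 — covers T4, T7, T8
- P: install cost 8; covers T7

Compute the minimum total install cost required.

This is a weighted set-cover instance.
The greedy cost-per-new-target heuristic would pick F and M for 16, but a cheaper cover exists.
M alone covers T4, T7, T8 — every target.
Total install cost: 13.
No cover costs less than 13.

13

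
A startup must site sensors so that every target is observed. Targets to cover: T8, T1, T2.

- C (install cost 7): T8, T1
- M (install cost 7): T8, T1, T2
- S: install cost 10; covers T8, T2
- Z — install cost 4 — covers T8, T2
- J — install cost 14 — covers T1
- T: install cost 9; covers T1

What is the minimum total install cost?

The greedy cost-per-new-target heuristic would pick Z and C for 11, but a cheaper cover exists.
M alone covers T8, T1, T2 — every target.
Total install cost: 7.
No cover costs less than 7.

7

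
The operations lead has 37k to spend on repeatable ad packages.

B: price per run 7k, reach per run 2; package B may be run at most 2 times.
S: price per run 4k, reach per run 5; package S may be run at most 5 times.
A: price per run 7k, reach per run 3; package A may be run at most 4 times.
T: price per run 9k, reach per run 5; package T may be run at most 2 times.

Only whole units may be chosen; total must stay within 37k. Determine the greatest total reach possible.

This is a bounded integer knapsack.
S has the best ratio (5/4); taking only S gives at most 5×5 = 25 (stopped by the supply cap of 5).
Mixing does better — 5×S, 1×A, and 1×T: price 36 ≤ 37, reach 5·5 + 1·3 + 1·5 = 33.

33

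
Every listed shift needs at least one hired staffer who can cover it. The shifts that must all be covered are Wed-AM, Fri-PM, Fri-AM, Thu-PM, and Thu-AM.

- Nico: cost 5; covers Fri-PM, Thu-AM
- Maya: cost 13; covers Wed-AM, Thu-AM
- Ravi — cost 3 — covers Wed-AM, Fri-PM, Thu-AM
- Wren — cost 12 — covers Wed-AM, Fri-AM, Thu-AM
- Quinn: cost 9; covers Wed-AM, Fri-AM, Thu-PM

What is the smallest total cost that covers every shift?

12

Choose Ravi and Quinn: together they cover Wed-AM, Fri-PM, Fri-AM, Thu-PM, Thu-AM — every shift.
Total cost: 3 + 9 = 12.
No cover costs less than 12.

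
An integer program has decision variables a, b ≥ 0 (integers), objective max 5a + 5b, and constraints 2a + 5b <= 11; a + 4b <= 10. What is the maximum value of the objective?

The continuous relaxation peaks at (5.5, 0) with value 27.50; rounding to a feasible lattice point costs some objective.
(a,b)=(5,0) is feasible, giving 25.
(a,b)=(4,0) is feasible, giving 20.
Maximum is 25 at (a,b)=(5,0).

25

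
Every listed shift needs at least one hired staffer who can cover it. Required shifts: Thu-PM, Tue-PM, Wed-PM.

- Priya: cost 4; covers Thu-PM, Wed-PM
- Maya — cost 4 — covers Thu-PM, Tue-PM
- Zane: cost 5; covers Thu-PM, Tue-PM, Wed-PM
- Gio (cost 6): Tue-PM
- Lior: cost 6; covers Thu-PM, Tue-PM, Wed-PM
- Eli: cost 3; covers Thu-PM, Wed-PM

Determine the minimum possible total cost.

This is an integer covering problem.
The greedy cost-per-new-shift heuristic would pick Eli and Maya for 7, but a cheaper cover exists.
Zane alone covers Thu-PM, Tue-PM, Wed-PM — every shift.
Total cost: 5.
No cover costs less than 5.

5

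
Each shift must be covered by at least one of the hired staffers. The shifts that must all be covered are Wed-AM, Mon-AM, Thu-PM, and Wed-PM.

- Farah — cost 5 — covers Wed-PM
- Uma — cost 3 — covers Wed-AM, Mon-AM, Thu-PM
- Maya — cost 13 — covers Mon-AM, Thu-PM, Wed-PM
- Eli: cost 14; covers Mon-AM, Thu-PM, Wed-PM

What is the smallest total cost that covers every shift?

Choose Farah and Uma: together they cover Wed-AM, Mon-AM, Thu-PM, Wed-PM — every shift.
Total cost: 5 + 3 = 8.
No cover costs less than 8.

8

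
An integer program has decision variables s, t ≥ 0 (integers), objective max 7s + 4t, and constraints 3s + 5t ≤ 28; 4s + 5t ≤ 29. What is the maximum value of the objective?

49

(s,t)=(7,0) is feasible, giving 49.
(s,t)=(6,1) is feasible, giving 46.
(s,t)=(6,0) is feasible, giving 42.
Maximum is 49 at (s,t)=(7,0).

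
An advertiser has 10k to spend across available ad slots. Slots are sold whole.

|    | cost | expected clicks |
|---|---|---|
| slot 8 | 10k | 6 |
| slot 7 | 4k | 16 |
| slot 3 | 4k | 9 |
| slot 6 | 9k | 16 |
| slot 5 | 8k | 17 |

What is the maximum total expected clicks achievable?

25

Take slot 7 and slot 3: cost 4 + 4 = 8 ≤ 10, expected clicks 16 + 9 = 25.
No other feasible combination does better.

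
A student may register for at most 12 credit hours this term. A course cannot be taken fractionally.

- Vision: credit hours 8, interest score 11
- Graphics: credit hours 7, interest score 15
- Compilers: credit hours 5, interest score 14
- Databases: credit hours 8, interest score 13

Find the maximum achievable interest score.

Take Graphics and Compilers: credit hours 7 + 5 = 12 ≤ 12, interest score 15 + 14 = 29.
No other feasible combination does better.

29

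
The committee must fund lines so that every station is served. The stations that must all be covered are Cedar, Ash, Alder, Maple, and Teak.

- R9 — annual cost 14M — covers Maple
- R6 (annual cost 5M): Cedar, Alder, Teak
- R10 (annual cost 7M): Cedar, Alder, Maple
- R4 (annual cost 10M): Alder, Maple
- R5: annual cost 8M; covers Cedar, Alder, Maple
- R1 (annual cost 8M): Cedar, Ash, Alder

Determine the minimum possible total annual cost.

Choose R6, R10, and R1: together they cover Cedar, Ash, Alder, Maple, Teak — every station.
Total annual cost: 5 + 7 + 8 = 20.

20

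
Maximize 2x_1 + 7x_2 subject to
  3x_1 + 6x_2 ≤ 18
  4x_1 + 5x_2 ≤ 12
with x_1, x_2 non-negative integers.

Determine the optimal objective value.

(x_1,x_2)=(0,2) is feasible, giving 14.
(x_1,x_2)=(1,1) is feasible, giving 9.
(x_1,x_2)=(0,1) is feasible, giving 7.
No feasible integer point exceeds 14.

14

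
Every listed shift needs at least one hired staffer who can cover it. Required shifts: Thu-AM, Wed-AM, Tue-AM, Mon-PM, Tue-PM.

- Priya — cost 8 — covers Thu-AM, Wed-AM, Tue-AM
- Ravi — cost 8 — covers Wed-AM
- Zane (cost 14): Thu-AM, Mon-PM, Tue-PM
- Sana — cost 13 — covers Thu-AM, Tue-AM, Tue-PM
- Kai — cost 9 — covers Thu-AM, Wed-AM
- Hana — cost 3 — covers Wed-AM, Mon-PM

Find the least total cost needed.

The greedy cost-per-new-shift heuristic would pick Hana, Priya, and Sana for 24, but a cheaper cover exists.
Choose Sana and Hana: together they cover Thu-AM, Wed-AM, Tue-AM, Mon-PM, Tue-PM — every shift.
Total cost: 13 + 3 = 16.
No cover costs less than 16.

16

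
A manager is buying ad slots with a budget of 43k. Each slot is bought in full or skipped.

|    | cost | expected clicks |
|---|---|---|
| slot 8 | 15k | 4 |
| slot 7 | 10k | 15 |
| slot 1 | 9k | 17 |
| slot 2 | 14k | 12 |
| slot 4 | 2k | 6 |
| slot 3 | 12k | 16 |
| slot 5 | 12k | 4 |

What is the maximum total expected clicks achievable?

54

slot 7 + slot 1 + slot 3 + slot 5: cost 10 + 9 + 12 + 12 = 43 ≤ 43, expected clicks 15 + 17 + 16 + 4 = 52.
slot 7 + slot 1 + slot 4 + slot 3: cost 10 + 9 + 2 + 12 = 33 ≤ 43, expected clicks 15 + 17 + 6 + 16 = 54.
Best is slot 7, slot 1, slot 4, and slot 3 with total expected clicks 54.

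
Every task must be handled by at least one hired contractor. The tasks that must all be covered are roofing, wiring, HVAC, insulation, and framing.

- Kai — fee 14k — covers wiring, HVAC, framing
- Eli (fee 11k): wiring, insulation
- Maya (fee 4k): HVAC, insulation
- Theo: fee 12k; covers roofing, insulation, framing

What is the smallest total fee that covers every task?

This is a weighted set-cover instance.
Choose Kai and Theo: together they cover roofing, wiring, HVAC, insulation, framing — every task.
Total fee: 14 + 12 = 26.

26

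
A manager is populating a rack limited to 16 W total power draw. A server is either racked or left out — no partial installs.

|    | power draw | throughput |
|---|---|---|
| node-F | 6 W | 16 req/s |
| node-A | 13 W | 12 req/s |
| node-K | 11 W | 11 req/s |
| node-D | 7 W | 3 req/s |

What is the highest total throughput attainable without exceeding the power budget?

Take node-F and node-D: power draw 6 + 7 = 13 ≤ 16, throughput 16 + 3 = 19.
No other feasible combination does better.

19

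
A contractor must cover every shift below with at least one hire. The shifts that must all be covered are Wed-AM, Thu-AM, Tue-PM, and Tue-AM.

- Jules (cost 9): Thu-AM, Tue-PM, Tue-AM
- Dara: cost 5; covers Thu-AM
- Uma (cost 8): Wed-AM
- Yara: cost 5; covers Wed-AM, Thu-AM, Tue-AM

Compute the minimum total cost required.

Choose Jules and Yara: together they cover Wed-AM, Thu-AM, Tue-PM, Tue-AM — every shift.
Total cost: 9 + 5 = 14.
No cover costs less than 14.

14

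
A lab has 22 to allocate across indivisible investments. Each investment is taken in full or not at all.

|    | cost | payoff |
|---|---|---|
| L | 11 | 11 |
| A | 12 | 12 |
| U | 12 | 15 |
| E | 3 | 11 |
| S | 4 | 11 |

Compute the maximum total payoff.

Treat it as a binary knapsack problem.
L + E + S: cost 11 + 3 + 4 = 18 ≤ 22, payoff 11 + 11 + 11 = 33.
U + E + S: cost 12 + 3 + 4 = 19 ≤ 22, payoff 15 + 11 + 11 = 37.
A + E + S: cost 12 + 3 + 4 = 19 ≤ 22, payoff 12 + 11 + 11 = 34.
Best is U, E, and S with total payoff 37.

37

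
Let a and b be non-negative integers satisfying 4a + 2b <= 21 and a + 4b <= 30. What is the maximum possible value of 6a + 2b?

(a,b)=(5,0) is feasible, giving 30.
(a,b)=(4,1) is feasible, giving 26.
(a,b)=(4,0) is feasible, giving 24.
Maximum is 30 at (a,b)=(5,0).

30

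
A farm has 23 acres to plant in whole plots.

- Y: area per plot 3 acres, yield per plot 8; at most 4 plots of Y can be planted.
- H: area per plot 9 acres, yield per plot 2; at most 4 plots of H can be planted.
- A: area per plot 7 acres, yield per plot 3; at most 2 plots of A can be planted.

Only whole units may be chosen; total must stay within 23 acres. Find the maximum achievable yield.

35

Y has the best ratio (8/3); taking only Y gives at most 4×8 = 32 (stopped by the supply cap of 4).
Mixing does better — 4×Y and 1×A: area 19 ≤ 23, yield 4·8 + 1·3 = 35.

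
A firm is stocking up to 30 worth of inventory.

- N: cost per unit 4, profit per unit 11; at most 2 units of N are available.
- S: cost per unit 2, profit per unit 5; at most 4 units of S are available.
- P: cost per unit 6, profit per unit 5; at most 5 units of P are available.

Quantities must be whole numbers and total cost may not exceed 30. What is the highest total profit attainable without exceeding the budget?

52

2×N, 4×S, and 2×P: cost 28 ≤ 30, profit 2·11 + 4·5 + 2·5 = 52.
2×N, 2×S, and 3×P: cost 30 ≤ 30, profit 2·11 + 2·5 + 3·5 = 47.
Best is 52.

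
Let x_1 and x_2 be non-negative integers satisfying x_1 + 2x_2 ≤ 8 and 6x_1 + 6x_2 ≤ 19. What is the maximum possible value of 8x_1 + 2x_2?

(x_1,x_2)=(3,0): 1·3+2·0=3≤8, 6·3+6·0=18≤19, objective 24.
(x_1,x_2)=(2,1): 1·2+2·1=4≤8, 6·2+6·1=18≤19, objective 18.
(x_1,x_2)=(2,0): 1·2+2·0=2≤8, 6·2+6·0=12≤19, objective 16.
The best lattice point is (3,0), giving 24.

24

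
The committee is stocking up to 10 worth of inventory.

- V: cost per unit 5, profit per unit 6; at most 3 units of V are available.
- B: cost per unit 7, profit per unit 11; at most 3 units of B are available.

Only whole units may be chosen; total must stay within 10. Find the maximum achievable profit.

12

This is a bounded integer knapsack.
B has the best ratio (11/7); taking only B gives at most 1×11 = 11 (stopped by the cost limit).
Mixing does better — 2×V: cost 10 ≤ 10, profit 2·6 = 12.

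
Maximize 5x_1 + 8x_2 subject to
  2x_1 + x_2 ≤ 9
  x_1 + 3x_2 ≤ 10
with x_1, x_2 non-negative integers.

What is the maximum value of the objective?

31

(x_1,x_2)=(3,2) is feasible, giving 31.
(x_1,x_2)=(4,1) is feasible, giving 28.
The best lattice point is (3,2), giving 31.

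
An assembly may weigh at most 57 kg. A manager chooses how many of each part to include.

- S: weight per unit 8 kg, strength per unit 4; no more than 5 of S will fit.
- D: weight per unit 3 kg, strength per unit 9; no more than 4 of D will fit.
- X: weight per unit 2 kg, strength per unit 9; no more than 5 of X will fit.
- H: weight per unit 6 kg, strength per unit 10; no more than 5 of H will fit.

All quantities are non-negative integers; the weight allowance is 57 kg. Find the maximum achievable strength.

X has the best ratio (9/2); taking only X gives at most 5×9 = 45 (stopped by the supply cap of 5).
Mixing does better — 4×D, 5×X, and 5×H: weight 52 ≤ 57, strength 4·9 + 5·9 + 5·10 = 131.

131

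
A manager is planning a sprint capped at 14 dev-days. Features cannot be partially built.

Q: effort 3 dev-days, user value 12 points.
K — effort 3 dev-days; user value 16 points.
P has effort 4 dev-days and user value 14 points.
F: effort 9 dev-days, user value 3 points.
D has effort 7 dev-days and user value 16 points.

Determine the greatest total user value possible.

Treat it as a binary knapsack problem.
Allowing fractional choices, the relaxed optimum would be about 51.1, but features are indivisible.
K + P + D: effort 3 + 4 + 7 = 14 ≤ 14, user value 16 + 14 + 16 = 46.
Q + K + P: effort 3 + 3 + 4 = 10 ≤ 14, user value 12 + 16 + 14 = 42.
Q + K + D: effort 3 + 3 + 7 = 13 ≤ 14, user value 12 + 16 + 16 = 44.
Best is K, P, and D with total user value 46.

46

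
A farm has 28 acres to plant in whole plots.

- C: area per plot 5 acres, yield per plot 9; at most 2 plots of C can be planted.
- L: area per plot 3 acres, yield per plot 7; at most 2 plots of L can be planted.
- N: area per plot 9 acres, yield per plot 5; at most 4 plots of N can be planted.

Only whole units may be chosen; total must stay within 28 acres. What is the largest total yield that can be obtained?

37

2×C and 2×L: area 16 ≤ 28, yield 2·9 + 2·7 = 32.
2×C, 2×L, and 1×N: area 25 ≤ 28, yield 2·9 + 2·7 + 1·5 = 37.
Best is 37.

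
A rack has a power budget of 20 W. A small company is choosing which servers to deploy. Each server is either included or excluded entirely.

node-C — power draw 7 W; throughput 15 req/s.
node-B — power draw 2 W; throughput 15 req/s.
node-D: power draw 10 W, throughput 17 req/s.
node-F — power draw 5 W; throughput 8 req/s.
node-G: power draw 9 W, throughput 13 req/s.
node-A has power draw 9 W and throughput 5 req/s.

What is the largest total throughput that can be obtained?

47

Allowing fractional choices, the relaxed optimum would be about 48.6, but servers are indivisible.
node-B + node-D + node-F: power draw 2 + 10 + 5 = 17 ≤ 20, throughput 15 + 17 + 8 = 40.
node-C + node-B + node-G: power draw 7 + 2 + 9 = 18 ≤ 20, throughput 15 + 15 + 13 = 43.
node-C + node-B + node-D: power draw 7 + 2 + 10 = 19 ≤ 20, throughput 15 + 15 + 17 = 47.
Best is node-C, node-B, and node-D with total throughput 47.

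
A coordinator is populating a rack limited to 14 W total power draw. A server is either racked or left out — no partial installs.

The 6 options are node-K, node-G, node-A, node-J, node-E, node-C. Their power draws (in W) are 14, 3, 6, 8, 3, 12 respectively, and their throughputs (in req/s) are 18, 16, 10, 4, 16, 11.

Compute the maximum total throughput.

42

Take node-G, node-A, and node-E: power draw 3 + 6 + 3 = 12 ≤ 14, throughput 16 + 10 + 16 = 42.
No other feasible combination does better.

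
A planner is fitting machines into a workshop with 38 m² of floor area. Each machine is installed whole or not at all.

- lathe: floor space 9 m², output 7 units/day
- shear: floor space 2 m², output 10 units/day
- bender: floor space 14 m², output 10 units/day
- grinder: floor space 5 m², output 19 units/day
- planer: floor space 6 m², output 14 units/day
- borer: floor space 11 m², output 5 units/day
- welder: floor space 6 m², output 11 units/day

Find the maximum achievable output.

64

Allowing fractional choices, the relaxed optimum would be about 68.1, but machines are indivisible.
lathe + shear + grinder + planer + welder: floor space 9 + 2 + 5 + 6 + 6 = 28 ≤ 38, output 7 + 10 + 19 + 14 + 11 = 61.
shear + bender + grinder + planer + welder: floor space 2 + 14 + 5 + 6 + 6 = 33 ≤ 38, output 10 + 10 + 19 + 14 + 11 = 64.
Best is shear, bender, grinder, planer, and welder with total output 64.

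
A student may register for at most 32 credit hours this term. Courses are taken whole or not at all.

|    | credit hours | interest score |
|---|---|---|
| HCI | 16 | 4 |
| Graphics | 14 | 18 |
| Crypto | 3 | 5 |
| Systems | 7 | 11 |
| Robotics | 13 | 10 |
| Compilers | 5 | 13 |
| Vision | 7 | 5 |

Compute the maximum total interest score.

47

Take Graphics, Crypto, Systems, and Compilers: credit hours 14 + 3 + 7 + 5 = 29 ≤ 32, interest score 18 + 5 + 11 + 13 = 47.
No other feasible combination does better.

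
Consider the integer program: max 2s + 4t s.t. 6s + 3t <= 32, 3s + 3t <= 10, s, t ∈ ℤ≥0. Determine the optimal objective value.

(s,t)=(0,3): 6·0+3·3=9≤32, 3·0+3·3=9≤10, objective 12.
(s,t)=(1,2): 6·1+3·2=12≤32, 3·1+3·2=9≤10, objective 10.
Maximum is 12 at (s,t)=(0,3).

12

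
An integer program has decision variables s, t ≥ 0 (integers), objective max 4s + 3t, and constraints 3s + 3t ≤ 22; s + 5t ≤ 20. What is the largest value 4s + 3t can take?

28

(s,t)=(7,0): 3·7+3·0=21≤22, 1·7+5·0=7≤20, objective 28.
(s,t)=(6,1): 3·6+3·1=21≤22, 1·6+5·1=11≤20, objective 27.
(s,t)=(6,0): 3·6+3·0=18≤22, 1·6+5·0=6≤20, objective 24.
The best lattice point is (7,0), giving 28.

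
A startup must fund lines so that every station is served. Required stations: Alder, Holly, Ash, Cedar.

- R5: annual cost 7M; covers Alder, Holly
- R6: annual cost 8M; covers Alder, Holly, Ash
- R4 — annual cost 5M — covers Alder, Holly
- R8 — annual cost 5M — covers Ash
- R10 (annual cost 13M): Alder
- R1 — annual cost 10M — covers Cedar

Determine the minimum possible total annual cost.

Choose R6 and R1: together they cover Alder, Holly, Ash, Cedar — every station.
Total annual cost: 8 + 10 = 18.

18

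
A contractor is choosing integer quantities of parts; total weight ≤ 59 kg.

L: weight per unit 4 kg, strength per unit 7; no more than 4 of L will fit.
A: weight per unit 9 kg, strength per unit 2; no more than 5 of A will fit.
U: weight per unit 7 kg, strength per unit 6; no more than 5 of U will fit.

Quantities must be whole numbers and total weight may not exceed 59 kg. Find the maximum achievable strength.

58

This is a bounded integer knapsack.
Take 4×L and 5×U: weight 51 ≤ 59, strength 4·7 + 5·6 = 58.
L has the best ratio (7/4) and is taken to its limit of 4; remaining capacity is filled optimally with the others.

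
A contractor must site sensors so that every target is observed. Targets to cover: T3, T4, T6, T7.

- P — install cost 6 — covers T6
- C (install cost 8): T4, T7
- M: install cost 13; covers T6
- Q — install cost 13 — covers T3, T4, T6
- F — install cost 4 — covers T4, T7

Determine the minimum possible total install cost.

17

The greedy cost-per-new-target heuristic would pick F, P, and Q for 23, but a cheaper cover exists.
Choose Q and F: together they cover T3, T4, T6, T7 — every target.
Total install cost: 13 + 4 = 17.
No cover costs less than 17.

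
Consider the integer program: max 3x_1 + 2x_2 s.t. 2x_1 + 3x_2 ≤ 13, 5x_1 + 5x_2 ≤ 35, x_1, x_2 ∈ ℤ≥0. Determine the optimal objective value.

(x_1,x_2)=(6,0) is feasible, giving 18.
(x_1,x_2)=(5,1) is feasible, giving 17.
No feasible integer point exceeds 18.

18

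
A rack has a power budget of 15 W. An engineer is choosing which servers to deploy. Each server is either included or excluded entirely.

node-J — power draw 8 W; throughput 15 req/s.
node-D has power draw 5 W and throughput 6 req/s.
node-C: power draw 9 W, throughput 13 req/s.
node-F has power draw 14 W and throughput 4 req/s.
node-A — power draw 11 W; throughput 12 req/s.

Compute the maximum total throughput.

This is an integer program with binary decision variables.
Allowing fractional choices, the relaxed optimum would be about 25.1, but servers are indivisible.
node-J + node-D: power draw 8 + 5 = 13 ≤ 15, throughput 15 + 6 = 21.
node-D + node-C: power draw 5 + 9 = 14 ≤ 15, throughput 6 + 13 = 19.
Best is node-J and node-D with total throughput 21.

21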